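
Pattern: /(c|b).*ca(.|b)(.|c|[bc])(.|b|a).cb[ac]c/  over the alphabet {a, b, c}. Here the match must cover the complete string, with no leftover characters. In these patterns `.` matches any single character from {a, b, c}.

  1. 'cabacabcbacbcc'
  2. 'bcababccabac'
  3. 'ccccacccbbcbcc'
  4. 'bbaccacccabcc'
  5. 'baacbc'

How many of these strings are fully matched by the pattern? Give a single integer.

1 → match
2 → no match
3 → no match
4 → no match
5 → no match
Total matched: 1

1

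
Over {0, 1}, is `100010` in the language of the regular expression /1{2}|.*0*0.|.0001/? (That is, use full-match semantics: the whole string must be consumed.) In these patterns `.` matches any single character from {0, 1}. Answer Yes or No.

No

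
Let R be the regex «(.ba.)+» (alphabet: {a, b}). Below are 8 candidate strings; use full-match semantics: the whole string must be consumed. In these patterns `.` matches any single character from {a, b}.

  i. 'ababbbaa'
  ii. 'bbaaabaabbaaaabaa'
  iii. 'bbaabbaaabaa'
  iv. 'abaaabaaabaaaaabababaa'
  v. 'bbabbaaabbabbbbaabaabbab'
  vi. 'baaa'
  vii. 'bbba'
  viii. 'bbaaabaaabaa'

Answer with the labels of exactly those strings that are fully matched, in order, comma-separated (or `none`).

i. 'ababbbaa' → match
ii → no match
iii. 'bbaabbaaabaa' → match
iv → no match
v → no match
vi. 'baaa' → no match
vii. 'bbba' → no match
viii. 'bbaaabaaabaa' → match

i, iii, viii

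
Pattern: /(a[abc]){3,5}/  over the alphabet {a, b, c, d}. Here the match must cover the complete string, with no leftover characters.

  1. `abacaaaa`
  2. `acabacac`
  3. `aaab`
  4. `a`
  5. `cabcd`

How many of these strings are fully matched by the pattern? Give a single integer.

1 → match
2 → match
3 → no match
4 → no match
5 → no match — must start with `a`
Total matched: 2

2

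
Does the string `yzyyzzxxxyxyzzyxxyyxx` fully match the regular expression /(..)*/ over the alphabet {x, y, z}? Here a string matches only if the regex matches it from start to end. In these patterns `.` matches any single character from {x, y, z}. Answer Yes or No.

No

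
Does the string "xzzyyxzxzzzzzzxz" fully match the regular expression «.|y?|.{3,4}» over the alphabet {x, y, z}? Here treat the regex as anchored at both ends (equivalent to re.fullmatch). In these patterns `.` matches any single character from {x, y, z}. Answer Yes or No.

No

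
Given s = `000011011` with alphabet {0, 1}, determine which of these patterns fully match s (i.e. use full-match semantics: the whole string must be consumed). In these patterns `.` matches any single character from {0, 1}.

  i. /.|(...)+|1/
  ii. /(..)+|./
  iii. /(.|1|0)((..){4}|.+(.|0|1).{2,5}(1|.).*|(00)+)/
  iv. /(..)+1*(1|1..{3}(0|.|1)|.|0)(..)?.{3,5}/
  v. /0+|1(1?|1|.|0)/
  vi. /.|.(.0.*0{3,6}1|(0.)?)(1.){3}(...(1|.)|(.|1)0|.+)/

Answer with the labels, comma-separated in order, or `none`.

i, iii, iv

i → match
ii → no match
iii → match
iv → match
v → no match
vi → no match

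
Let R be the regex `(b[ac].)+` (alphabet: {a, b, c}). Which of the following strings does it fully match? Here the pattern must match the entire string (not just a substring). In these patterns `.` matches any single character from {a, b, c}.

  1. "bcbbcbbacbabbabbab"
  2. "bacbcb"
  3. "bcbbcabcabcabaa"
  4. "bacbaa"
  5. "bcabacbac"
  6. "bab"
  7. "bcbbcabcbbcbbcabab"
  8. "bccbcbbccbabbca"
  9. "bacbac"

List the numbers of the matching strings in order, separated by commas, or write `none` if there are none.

1 → match
2. "bacbcb" → match
3 → match
4. "bacbaa" → match
5. "bcabacbac" → match
6. "bab" → match
7 → match
8 → match
9. "bacbac" → match

1, 2, 3, 4, 5, 6, 7, 8, 9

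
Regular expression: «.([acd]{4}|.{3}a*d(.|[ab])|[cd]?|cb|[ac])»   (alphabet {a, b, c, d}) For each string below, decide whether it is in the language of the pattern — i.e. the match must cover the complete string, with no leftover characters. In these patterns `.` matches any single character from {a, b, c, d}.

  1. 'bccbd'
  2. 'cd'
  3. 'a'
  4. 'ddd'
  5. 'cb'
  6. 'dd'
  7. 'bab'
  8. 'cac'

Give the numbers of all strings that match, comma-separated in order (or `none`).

1. 'bccbd' → no match
2. 'cd' → match
3. 'a' → match
4. 'ddd' → no match
5. 'cb' → no match
6. 'dd' → match
7. 'bab' → no match
8. 'cac' → no match

2, 3, 6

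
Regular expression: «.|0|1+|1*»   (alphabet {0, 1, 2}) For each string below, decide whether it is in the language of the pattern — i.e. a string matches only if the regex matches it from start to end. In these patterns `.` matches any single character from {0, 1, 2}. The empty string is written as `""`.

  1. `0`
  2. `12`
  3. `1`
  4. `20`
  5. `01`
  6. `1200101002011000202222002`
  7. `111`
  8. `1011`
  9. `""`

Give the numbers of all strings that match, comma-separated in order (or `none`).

1, 3, 7, 9

1 → match
2 → no match
3 → match
4 → no match
5 → no match
6 → no match
7 → match
8 → no match
9 → match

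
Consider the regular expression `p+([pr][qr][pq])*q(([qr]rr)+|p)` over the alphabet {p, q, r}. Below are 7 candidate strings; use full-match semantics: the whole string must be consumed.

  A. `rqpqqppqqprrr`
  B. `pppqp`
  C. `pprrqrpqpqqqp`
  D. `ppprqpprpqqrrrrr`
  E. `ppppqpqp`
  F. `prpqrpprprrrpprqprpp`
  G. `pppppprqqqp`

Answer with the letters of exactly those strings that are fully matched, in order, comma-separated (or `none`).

A → no match — must start with `p`
B → match
C → no match
D → match
E → match
F → no match
G → match

B, D, E, G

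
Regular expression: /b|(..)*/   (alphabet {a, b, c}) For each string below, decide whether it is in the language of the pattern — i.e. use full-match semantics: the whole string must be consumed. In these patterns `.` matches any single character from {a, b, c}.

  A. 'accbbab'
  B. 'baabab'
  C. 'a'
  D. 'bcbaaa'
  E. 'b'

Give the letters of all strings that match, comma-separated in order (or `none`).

B, D, E

A → no match
B → match
C → no match
D → match
E → match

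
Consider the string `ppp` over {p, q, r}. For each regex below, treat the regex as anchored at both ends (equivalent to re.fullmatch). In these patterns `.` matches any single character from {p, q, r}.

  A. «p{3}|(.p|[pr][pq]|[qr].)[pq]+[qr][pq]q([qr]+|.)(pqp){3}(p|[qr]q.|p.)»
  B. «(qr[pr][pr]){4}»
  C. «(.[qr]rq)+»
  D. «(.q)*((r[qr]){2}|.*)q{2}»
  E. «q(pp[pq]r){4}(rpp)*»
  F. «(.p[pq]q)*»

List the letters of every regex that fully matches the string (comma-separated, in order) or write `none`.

A

A → match
B → no match — must start with `qr`
C → no match — must end with `rq`
D → no match — must end with `q`
E → no match — must start with `qpp`
F → no match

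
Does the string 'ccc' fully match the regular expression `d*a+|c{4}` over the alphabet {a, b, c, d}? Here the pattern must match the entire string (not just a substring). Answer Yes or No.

No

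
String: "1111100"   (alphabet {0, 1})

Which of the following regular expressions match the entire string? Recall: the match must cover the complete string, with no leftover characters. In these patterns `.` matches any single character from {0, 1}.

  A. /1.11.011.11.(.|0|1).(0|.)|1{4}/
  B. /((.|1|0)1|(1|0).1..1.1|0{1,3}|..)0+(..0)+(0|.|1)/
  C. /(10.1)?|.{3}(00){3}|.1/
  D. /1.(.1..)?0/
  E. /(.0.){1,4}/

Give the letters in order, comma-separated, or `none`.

D

A → no match
B → no match
C → no match
D → match
E → no match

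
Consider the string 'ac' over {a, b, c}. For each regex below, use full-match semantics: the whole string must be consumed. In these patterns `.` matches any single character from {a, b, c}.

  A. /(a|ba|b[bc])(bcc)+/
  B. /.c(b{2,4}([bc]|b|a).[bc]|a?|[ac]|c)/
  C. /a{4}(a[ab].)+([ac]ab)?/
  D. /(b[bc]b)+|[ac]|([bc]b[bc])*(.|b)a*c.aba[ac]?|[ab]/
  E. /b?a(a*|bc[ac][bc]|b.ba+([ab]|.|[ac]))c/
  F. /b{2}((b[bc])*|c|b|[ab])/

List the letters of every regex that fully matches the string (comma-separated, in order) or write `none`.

A → no match — must end with 'bcc'
B → match
C → no match
D → no match
E → match
F → no match — must start with 'b'

B, E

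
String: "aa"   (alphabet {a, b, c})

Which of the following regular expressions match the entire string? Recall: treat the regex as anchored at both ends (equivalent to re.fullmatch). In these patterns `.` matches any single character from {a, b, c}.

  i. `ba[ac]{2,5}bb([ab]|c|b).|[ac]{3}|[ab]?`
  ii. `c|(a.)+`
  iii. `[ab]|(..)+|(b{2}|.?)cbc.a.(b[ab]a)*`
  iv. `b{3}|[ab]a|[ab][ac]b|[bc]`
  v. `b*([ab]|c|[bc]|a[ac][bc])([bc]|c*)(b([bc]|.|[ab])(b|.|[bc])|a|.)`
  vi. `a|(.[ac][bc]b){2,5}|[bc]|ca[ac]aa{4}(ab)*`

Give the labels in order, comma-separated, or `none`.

i → no match
ii → match
iii → match
iv → match
v → match
vi → no match

ii, iii, iv, v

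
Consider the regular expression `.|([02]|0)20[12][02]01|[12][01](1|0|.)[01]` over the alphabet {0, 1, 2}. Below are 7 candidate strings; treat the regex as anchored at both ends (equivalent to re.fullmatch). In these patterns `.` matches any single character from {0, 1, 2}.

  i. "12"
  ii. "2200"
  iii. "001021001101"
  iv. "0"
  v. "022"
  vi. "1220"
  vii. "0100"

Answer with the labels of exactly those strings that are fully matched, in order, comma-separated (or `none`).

i → no match
ii → no match
iii → no match
iv → match
v → no match
vi → no match
vii → no match

iv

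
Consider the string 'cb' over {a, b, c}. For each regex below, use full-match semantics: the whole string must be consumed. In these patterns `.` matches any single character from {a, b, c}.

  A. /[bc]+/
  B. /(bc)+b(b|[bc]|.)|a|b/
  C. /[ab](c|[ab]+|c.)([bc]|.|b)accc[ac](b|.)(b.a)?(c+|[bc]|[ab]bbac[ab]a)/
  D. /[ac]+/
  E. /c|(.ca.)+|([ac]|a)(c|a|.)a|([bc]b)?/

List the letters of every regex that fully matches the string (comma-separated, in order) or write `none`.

A, E

A → match
B → no match
C → no match
D → no match
E → match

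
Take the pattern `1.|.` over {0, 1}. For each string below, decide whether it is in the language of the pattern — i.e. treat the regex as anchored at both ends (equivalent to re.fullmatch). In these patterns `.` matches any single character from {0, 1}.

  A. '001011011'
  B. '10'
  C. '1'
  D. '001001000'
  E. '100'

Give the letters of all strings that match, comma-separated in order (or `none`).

B, C

A → no match
B → match
C → match
D → no match
E → no match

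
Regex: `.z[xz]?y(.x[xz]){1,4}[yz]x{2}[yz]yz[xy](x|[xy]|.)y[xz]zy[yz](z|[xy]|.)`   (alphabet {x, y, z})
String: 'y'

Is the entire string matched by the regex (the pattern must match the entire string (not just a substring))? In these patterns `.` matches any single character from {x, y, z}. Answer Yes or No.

No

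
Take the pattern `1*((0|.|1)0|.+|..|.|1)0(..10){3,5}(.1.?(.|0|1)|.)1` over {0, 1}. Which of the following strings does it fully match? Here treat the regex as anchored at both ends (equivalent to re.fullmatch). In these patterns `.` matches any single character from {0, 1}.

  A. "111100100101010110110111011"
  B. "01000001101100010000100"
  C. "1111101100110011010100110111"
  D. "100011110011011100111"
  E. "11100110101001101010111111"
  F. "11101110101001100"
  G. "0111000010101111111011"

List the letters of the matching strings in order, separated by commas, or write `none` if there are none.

none

A → no match
B → no match — must end with "1"
C → no match
D → no match
E → no match
F → no match — must end with "1"
G → no match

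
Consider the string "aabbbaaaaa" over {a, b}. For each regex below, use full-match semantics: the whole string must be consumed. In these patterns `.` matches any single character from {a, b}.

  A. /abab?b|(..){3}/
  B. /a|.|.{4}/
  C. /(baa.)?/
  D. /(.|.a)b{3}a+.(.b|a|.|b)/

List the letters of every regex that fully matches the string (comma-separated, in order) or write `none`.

D

A → no match
B → no match
C → no match
D → match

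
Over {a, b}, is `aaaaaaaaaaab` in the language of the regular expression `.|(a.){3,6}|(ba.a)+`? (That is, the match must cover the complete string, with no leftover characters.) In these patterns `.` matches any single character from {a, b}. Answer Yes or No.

Yes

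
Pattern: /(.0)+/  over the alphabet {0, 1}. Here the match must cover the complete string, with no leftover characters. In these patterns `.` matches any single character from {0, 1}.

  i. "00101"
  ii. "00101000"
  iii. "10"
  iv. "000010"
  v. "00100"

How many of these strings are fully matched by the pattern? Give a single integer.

3

i. "00101" → no match — must end with "0"
ii. "00101000" → match
iii. "10" → match
iv. "000010" → match
v. "00100" → no match
Total matched: 3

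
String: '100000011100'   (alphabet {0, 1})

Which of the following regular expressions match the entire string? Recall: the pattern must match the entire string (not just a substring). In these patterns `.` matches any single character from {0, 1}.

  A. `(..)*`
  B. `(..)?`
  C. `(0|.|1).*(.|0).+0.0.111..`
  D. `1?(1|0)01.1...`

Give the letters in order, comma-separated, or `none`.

A → match
B → no match
C → match
D → no match

A, C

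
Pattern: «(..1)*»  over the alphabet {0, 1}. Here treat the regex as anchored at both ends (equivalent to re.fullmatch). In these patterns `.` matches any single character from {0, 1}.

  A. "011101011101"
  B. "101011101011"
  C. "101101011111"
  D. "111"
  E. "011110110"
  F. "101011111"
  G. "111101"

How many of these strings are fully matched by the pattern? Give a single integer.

6

A. "011101011101" → match
B. "101011101011" → match
C. "101101011111" → match
D. "111" → match
E. "011110110" → no match
F. "101011111" → match
G. "111101" → match
Total matched: 6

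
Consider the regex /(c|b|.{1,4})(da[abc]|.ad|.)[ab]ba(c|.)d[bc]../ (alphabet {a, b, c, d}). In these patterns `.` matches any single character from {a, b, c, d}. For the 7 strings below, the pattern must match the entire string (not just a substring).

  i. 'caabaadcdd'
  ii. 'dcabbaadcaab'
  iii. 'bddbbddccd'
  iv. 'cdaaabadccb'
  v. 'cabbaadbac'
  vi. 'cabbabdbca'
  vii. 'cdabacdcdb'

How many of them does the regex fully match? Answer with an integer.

4

i → match
ii → no match
iii → no match
iv → no match
v → match
vi → match
vii → match
Total matched: 4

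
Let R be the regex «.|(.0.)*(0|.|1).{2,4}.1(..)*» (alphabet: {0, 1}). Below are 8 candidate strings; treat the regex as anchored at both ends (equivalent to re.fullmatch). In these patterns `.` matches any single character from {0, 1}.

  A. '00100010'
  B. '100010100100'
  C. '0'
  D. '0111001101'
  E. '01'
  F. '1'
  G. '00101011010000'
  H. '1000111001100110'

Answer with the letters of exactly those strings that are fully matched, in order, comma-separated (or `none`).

B, C, F, G, H

A → no match
B → match
C → match
D → no match
E → no match
F → match
G → match
H → match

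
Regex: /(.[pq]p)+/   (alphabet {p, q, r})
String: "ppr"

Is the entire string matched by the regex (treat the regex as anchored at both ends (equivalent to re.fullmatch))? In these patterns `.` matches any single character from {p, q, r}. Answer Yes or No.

Every match must end with "p", but "ppr" does not.

No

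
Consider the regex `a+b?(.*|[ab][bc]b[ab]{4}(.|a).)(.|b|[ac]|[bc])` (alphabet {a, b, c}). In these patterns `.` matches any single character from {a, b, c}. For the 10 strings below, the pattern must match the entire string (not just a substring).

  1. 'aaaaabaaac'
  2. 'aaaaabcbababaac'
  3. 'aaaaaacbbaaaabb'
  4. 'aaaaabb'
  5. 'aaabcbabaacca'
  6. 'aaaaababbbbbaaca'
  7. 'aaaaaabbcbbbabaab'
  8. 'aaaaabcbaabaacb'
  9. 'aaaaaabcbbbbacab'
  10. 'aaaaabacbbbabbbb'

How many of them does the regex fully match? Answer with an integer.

10

1. 'aaaaabaaac' → match
2 → match
3 → match
4. 'aaaaabb' → match
5 → match
6 → match
7 → match
8 → match
9 → match
10 → match
Total matched: 10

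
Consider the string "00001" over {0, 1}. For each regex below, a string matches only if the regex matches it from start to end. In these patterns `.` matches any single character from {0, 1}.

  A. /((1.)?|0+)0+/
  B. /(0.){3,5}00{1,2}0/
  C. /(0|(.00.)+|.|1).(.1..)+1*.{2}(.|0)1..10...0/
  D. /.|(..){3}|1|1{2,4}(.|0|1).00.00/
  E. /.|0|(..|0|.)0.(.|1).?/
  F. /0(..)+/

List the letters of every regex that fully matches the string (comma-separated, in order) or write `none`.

A → no match — must end with "0"
B → no match — must end with "00"
C → no match — must end with "0"
D → no match
E → match
F → match

E, F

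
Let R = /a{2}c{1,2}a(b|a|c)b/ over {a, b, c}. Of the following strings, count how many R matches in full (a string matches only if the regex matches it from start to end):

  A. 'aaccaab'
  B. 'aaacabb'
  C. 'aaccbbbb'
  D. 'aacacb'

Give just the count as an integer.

A → match
B → no match
C → no match
D → match
Total matched: 2

2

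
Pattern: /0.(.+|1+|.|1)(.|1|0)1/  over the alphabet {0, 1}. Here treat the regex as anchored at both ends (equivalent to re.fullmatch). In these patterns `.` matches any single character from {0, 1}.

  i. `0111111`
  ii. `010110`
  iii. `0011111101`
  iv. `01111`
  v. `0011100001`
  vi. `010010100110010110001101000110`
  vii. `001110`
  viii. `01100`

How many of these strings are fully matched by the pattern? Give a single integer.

i → match
ii → no match — must end with `1`
iii → match
iv → match
v → match
vi → no match — must end with `1`
vii → no match — must end with `1`
viii → no match — must end with `1`
Total matched: 4

4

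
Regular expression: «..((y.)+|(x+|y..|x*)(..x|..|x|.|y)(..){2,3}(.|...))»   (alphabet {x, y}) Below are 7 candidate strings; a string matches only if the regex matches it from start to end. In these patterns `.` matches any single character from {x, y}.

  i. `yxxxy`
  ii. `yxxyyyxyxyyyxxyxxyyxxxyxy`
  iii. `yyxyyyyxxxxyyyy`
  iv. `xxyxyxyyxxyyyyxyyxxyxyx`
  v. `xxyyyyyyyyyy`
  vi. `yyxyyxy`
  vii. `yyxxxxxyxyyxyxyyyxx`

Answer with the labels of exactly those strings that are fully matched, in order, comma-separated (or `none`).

i → no match
ii → no match
iii → no match
iv → no match
v → match
vi → no match
vii → no match

v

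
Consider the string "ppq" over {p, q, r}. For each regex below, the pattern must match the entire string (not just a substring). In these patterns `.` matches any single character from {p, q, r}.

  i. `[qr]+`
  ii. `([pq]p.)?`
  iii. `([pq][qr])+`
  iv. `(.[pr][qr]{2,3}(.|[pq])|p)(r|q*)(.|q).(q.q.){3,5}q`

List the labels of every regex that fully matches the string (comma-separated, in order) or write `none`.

i → no match
ii → match
iii → no match
iv → no match

ii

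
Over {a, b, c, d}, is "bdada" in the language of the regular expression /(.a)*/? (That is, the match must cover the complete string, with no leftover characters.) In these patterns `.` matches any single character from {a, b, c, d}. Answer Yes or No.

No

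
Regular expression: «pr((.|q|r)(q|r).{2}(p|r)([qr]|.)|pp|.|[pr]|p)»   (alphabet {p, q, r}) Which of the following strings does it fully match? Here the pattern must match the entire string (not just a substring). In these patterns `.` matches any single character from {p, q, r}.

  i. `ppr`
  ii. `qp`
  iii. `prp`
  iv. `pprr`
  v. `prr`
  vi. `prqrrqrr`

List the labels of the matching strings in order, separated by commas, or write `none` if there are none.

iii, v, vi

i → no match — must start with `pr`
ii → no match — must start with `pr`
iii → match
iv → no match — must start with `pr`
v → match
vi → match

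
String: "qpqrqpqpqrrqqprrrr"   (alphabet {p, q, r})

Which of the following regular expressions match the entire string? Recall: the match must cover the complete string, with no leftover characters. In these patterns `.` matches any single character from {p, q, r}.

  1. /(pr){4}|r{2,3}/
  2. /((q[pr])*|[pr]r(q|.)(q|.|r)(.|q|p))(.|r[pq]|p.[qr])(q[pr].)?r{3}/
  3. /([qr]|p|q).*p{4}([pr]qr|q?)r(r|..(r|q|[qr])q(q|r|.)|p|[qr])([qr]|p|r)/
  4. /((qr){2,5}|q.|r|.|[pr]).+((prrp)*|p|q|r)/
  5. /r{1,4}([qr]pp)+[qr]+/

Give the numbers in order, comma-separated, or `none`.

2, 4

1 → no match
2 → match
3 → no match
4 → match
5 → no match — must start with "r"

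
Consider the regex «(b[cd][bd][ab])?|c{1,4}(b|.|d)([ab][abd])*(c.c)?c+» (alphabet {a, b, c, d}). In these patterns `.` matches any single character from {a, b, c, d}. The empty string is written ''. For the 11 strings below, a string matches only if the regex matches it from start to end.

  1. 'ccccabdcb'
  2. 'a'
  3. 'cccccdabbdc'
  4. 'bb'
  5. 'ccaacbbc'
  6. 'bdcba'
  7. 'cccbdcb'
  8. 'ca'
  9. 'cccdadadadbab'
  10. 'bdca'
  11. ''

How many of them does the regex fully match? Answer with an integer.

1

1 → no match
2 → no match
3 → no match
4 → no match
5 → no match
6 → no match
7 → no match
8 → no match
9 → no match
10 → no match
11 → match
Total matched: 1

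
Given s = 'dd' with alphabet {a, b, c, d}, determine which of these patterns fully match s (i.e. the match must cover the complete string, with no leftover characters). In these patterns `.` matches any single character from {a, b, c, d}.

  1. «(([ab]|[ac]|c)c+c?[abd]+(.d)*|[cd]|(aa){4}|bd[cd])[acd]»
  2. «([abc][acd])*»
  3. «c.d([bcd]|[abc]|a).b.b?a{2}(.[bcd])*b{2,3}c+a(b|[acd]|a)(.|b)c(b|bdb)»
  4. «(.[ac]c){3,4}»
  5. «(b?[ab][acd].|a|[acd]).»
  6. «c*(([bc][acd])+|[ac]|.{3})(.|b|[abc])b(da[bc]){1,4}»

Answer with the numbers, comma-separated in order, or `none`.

1 → match
2 → no match
3 → no match — must start with 'c'
4 → no match — must end with 'c'
5 → match
6 → no match

1, 5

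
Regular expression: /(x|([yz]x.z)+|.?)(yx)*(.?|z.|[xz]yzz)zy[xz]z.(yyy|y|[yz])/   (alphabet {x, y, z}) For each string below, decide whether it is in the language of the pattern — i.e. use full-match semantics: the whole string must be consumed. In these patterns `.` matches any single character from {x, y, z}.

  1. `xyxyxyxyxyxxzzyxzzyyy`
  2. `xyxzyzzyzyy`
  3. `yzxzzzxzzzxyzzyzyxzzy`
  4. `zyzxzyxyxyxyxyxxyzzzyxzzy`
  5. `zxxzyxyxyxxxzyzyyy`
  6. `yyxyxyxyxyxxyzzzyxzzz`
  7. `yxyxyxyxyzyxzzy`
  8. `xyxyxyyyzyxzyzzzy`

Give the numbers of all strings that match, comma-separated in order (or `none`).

6, 7

1 → no match
2 → no match
3 → no match
4 → no match
5 → no match
6 → match
7 → match
8 → no match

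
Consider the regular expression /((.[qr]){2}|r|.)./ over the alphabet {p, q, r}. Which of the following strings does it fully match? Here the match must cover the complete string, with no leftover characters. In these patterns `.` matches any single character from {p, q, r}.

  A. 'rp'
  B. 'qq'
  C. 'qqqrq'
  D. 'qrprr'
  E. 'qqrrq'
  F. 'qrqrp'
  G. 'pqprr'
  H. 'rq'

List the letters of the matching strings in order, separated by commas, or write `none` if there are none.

A → match
B → match
C → match
D → match
E → match
F → match
G → match
H → match

A, B, C, D, E, F, G, H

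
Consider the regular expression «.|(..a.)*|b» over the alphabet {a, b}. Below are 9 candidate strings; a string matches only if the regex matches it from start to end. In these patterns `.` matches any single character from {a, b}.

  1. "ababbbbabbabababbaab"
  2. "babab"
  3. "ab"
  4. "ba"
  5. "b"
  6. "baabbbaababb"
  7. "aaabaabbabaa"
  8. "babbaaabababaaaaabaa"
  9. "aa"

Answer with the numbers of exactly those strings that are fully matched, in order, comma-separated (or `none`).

5

1 → no match
2 → no match
3 → no match
4 → no match
5 → match
6 → no match
7 → no match
8 → no match
9 → no match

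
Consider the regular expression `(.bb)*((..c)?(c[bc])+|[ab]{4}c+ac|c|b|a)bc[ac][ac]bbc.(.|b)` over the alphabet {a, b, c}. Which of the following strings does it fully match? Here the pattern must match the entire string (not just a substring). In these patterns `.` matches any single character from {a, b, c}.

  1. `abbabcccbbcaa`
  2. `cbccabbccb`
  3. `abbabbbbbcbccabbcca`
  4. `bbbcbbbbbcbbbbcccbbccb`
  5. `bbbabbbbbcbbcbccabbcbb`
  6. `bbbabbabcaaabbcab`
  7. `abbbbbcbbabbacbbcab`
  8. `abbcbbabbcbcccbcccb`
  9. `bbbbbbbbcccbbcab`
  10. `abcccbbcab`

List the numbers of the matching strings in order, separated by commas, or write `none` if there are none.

1, 2, 3, 4, 5, 9, 10

1 → match
2. `cbccabbccb` → match
3 → match
4 → match
5 → match
6 → no match
7 → no match
8 → no match
9 → match
10. `abcccbbcab` → match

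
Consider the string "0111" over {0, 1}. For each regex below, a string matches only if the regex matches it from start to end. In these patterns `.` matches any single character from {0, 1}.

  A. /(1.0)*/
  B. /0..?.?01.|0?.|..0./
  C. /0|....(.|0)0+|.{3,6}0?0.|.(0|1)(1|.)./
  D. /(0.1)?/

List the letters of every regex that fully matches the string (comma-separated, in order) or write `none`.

C

A → no match
B → no match
C → match
D → no match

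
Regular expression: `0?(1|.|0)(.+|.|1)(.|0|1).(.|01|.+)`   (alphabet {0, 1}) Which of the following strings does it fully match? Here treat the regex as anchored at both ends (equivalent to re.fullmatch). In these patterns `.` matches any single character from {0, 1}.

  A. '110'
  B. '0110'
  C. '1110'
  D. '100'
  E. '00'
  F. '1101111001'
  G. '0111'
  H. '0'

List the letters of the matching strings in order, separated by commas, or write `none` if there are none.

A → no match
B → no match
C → no match
D → no match
E → no match
F → match
G → no match
H → no match

F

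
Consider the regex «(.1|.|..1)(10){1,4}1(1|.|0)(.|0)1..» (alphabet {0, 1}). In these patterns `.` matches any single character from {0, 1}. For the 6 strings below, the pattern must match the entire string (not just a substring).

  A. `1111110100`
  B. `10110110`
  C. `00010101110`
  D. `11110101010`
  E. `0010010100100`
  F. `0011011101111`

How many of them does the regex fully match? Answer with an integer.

0

A → no match
B → no match
C → no match
D → no match
E → no match
F → no match
Total matched: 0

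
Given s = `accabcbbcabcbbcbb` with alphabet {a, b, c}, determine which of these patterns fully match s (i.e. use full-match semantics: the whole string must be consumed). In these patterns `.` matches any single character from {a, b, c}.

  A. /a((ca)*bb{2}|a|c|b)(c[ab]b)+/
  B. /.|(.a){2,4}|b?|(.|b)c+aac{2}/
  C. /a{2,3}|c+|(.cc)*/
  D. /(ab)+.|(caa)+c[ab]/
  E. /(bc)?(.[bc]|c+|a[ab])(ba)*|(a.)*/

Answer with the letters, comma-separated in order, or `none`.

A

A → match
B → no match
C → no match
D → no match
E → no match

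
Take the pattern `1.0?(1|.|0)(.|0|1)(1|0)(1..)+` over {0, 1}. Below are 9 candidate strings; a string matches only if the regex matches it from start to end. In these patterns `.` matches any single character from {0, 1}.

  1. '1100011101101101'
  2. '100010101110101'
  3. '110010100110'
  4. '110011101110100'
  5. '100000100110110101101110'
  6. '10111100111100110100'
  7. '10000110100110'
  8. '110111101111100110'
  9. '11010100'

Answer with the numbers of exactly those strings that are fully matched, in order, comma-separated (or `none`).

2, 3, 4, 5, 6, 7, 8, 9

1 → no match
2 → match
3 → match
4 → match
5 → match
6 → match
7 → match
8 → match
9 → match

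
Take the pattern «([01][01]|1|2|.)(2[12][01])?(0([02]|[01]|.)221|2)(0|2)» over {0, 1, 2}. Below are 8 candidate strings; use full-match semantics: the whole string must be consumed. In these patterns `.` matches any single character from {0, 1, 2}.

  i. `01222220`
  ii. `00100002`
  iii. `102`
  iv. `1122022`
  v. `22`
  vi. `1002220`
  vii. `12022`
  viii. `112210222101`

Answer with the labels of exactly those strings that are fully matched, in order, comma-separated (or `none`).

i → no match
ii → no match
iii → no match
iv → match
v → no match
vi → no match
vii → no match
viii → no match

iv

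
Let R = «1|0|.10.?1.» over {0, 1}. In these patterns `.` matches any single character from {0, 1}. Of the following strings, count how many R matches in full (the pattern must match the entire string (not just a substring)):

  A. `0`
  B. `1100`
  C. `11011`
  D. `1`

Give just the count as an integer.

3

A → match
B → no match
C → match
D → match
Total matched: 3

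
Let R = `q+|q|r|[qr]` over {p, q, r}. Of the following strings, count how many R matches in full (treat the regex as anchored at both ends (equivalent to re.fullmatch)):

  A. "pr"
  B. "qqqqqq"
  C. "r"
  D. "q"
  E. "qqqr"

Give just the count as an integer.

A → no match
B → match
C → match
D → match
E → no match
Total matched: 3

3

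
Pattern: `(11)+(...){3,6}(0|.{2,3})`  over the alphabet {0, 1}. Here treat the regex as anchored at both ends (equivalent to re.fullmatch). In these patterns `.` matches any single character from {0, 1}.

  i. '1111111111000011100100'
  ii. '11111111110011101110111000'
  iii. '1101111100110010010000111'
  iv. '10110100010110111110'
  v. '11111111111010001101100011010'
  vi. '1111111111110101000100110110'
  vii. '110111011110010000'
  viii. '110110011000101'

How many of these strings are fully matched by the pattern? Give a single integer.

5

i → match
ii → match
iii → no match
iv → no match — must start with '11'
v → match
vi → match
vii → match
viii → no match
Total matched: 5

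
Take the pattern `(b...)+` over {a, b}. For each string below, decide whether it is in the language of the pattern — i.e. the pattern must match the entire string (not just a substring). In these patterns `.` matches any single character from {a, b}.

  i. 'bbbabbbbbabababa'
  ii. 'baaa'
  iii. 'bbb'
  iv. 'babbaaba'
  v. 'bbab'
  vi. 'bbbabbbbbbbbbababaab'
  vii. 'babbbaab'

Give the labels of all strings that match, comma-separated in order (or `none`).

i, ii, v, vi, vii

i → match
ii → match
iii → no match
iv → no match
v → match
vi → match
vii → match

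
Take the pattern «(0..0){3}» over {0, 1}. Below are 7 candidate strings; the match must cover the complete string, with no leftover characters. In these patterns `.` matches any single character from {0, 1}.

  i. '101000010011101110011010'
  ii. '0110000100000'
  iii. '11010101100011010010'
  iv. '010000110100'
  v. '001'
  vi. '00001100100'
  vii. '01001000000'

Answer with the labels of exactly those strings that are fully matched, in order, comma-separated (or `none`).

none

i → no match — must start with '0'
ii → no match
iii → no match — must start with '0'
iv → no match
v → no match — must end with '0'
vi → no match
vii → no match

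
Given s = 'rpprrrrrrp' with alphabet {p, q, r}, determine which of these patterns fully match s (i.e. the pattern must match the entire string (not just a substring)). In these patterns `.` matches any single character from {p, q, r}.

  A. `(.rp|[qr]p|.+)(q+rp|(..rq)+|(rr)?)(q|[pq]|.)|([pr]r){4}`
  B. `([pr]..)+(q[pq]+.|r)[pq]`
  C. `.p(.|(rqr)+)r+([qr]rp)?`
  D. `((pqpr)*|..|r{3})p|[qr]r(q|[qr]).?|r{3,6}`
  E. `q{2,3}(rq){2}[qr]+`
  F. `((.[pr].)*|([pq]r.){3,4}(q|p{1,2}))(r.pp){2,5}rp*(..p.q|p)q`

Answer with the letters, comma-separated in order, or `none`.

A → match
B → no match
C → match
D → no match
E → no match — must start with 'q'
F → no match — must end with 'q'

A, C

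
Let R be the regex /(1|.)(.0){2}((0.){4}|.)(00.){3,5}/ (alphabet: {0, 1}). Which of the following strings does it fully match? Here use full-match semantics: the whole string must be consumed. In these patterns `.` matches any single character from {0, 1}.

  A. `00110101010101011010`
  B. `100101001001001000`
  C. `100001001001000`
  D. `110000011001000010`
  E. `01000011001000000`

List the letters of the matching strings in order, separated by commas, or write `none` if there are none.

B, C

A → no match
B → match
C → match
D → no match
E → no match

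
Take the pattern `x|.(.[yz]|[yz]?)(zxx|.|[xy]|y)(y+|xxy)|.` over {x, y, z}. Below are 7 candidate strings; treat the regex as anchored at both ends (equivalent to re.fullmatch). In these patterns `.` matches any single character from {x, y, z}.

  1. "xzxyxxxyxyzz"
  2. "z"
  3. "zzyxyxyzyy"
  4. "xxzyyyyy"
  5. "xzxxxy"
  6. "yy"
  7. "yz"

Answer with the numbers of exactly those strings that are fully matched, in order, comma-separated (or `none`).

2, 4, 5

1 → no match
2 → match
3 → no match
4 → match
5 → match
6 → no match
7 → no match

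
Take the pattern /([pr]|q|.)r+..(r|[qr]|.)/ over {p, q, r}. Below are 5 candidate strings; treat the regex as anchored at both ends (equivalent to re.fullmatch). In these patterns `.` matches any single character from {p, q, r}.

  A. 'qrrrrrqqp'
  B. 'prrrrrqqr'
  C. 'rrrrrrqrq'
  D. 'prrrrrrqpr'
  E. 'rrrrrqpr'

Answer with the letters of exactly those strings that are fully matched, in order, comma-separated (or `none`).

A, B, C, D, E

A → match
B → match
C → match
D → match
E → match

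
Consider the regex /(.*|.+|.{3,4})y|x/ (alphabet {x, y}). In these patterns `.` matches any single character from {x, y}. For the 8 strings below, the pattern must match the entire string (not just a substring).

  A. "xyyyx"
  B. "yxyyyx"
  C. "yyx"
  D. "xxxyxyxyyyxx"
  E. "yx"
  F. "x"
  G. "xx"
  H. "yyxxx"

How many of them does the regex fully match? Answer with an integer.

1

A → no match
B → no match
C → no match
D → no match
E → no match
F → match
G → no match
H → no match
Total matched: 1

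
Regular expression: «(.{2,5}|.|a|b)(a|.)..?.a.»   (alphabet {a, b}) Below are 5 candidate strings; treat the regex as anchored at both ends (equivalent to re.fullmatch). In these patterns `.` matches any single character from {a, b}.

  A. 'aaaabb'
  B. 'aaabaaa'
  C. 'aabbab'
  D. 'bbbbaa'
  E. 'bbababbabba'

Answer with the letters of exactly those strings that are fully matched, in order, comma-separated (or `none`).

A → no match
B → match
C → match
D → match
E → no match

B, C, D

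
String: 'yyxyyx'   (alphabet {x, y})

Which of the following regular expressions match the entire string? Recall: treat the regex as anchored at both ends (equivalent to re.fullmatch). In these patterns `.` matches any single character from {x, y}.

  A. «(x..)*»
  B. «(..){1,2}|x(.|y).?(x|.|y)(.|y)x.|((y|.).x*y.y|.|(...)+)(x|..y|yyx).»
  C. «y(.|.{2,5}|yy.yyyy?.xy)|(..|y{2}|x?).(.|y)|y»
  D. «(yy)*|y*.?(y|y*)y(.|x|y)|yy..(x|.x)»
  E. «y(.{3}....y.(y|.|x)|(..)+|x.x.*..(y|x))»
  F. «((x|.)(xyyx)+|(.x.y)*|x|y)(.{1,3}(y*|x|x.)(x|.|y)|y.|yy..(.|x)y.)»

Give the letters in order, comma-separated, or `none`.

C, D, F

A → no match
B → no match
C → match
D → match
E → no match
F → match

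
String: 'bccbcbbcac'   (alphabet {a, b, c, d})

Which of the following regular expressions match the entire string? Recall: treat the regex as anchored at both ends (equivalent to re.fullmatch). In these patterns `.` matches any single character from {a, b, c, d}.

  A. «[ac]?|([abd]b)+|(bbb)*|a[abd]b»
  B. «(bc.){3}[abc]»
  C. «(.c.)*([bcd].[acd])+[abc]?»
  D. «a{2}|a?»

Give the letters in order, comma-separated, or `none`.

B, C

A → no match
B → match
C → match
D → no match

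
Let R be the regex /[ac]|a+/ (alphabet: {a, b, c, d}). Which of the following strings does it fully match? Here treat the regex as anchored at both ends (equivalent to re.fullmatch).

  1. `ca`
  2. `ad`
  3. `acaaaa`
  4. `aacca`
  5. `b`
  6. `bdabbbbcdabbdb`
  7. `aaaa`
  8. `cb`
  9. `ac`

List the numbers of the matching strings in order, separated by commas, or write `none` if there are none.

7

1 → no match
2 → no match
3 → no match
4 → no match
5 → no match
6 → no match
7 → match
8 → no match
9 → no match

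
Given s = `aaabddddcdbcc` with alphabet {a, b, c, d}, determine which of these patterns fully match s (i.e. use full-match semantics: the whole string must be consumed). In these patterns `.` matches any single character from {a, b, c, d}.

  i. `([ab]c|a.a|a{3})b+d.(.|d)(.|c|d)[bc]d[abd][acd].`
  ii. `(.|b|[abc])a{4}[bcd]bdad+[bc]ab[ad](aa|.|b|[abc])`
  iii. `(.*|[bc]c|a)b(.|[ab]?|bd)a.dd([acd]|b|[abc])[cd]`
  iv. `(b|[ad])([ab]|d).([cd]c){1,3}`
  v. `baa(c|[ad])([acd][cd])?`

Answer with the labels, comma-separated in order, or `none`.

i

i → match
ii → no match
iii → no match
iv → no match
v → no match — must start with `baa`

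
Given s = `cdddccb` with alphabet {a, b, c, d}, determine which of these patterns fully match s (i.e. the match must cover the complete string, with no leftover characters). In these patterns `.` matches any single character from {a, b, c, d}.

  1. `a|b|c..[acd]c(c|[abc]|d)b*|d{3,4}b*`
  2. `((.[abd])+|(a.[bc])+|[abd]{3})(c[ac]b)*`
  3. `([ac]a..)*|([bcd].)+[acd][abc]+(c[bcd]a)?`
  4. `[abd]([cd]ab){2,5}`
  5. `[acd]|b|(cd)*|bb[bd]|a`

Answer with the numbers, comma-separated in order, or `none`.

1 → match
2 → match
3 → match
4 → no match — must end with `ab`
5 → no match

1, 2, 3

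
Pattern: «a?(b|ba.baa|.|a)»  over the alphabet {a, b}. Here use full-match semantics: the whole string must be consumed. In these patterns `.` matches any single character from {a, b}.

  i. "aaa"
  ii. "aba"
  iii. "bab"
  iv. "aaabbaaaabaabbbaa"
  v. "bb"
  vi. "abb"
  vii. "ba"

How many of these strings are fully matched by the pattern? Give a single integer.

i → no match
ii → no match
iii → no match
iv → no match
v → no match
vi → no match
vii → no match
Total matched: 0

0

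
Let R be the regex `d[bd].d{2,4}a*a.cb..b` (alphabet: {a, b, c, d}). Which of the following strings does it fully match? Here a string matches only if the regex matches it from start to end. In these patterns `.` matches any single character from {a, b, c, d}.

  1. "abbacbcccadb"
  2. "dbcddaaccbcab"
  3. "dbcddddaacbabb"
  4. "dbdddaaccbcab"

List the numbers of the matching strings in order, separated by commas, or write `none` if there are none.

1 → no match — must start with "d"
2 → match
3 → match
4 → match

2, 3, 4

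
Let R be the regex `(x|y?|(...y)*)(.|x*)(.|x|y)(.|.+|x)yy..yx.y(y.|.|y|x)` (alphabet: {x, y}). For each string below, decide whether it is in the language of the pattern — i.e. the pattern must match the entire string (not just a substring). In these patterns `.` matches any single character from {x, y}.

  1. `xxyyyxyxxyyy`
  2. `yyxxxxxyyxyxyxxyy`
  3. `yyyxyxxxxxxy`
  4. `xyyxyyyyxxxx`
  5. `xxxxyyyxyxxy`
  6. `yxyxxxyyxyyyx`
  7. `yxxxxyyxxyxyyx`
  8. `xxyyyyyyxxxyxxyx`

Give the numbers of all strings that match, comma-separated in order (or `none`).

1, 7

1 → match
2 → no match
3 → no match
4 → no match
5 → no match
6 → no match
7 → match
8 → no match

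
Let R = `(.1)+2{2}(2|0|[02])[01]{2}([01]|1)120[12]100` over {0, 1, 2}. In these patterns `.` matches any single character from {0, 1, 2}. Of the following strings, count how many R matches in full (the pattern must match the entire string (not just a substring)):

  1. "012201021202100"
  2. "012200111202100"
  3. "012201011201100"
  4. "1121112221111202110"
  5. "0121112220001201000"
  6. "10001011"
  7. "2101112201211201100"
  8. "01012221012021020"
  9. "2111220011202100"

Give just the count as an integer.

1 → no match
2 → match
3 → match
4 → no match — must end with "100"
5 → no match — must end with "100"
6 → no match — must end with "100"
7 → no match
8 → no match — must end with "100"
9 → no match
Total matched: 2

2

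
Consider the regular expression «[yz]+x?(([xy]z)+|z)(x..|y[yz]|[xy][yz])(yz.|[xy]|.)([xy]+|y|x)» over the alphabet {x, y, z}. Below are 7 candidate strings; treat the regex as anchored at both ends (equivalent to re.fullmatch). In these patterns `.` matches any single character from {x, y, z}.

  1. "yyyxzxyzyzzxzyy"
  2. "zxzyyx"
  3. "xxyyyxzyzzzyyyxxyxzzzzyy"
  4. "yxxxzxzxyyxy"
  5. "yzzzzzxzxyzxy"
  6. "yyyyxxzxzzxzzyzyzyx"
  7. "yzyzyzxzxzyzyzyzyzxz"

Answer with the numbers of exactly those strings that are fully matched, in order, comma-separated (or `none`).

1 → no match
2 → no match
3 → no match
4 → no match
5 → match
6 → no match
7 → no match

5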